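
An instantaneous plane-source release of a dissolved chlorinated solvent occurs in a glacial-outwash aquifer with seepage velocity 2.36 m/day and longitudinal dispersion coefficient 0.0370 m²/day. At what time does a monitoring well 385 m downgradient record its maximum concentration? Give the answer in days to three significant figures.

163 days

For the 1D instantaneous-source solution, setting ∂C/∂t = 0 at fixed x gives v²t² + 2Dt − x² = 0, so t = (√(D² + v²x²) − D)/v².
√(D² + v²x²) = √(0.0370² + 2.36² × 385²) = 908.6; v² = 5.5696.
t = (908.6 − 0.0370)/5.5696 = 163 days (vs. the pure-advection estimate x/v = 163 d).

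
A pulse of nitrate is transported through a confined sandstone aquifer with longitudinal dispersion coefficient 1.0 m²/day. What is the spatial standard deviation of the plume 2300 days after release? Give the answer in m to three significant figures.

Dispersive spreading gives a Gaussian with σ² = 2Dt; advection only shifts the center.
σ = √(2 × 1.0 × 2300) = 67.8 m.

67.8 m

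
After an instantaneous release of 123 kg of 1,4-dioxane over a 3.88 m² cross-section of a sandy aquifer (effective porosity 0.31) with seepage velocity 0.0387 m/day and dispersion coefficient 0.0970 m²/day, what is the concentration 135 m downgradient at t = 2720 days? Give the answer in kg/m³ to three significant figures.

For an instantaneous plane source, C(x,t) = M/(n_e·A·√(4πDt)) · exp(−(x−vt)²/(4Dt)), with n_e·A the pore (flow) area.
Plume center vt = 0.0387 × 2720 = 105.264 m, so the well at 135 m is 29.736 m downgradient of the peak.
√(4πDt) = 57.58 m, giving peak height M/(n_e·A·√(4πDt)) = 123/(0.31 × 3.88 × 57.58) = 1.776 kg/m³.
(x−vt)²/(4Dt) = (29.736)²/(4 × 0.0970 × 2720) = 0.8378; exp(−0.8378) = 0.4327.
C = 1.776 × 0.4327 = 0.768 kg/m³.

0.768 kg/m³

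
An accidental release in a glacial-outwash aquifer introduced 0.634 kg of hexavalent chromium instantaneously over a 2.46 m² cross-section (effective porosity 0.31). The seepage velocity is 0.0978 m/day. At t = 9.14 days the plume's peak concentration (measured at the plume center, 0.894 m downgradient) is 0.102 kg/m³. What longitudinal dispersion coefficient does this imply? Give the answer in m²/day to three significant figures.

0.578 m²/day

At the plume center C_max = M/(n_e·A·√(4πDt)), so D = M²/(4πt·(n_e·A·C_max)²).
n_e·A·C_max = 0.31 × 2.46 × 0.102 = 0.07779 kg/m.
D = 0.634²/(4π × 9.14 × 0.07779²) = 0.578 m²/day.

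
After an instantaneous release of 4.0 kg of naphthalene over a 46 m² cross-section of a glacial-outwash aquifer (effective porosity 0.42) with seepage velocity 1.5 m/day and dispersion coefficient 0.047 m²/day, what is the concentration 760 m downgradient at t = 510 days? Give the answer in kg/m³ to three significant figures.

0.00919 kg/m³

For an instantaneous plane source, C(x,t) = M/(n_e·A·√(4πDt)) · exp(−(x−vt)²/(4Dt)), with n_e·A the pore (flow) area.
Plume center vt = 1.5 × 510 = 765 m, so the well at 760 m is 5 m upgradient of the peak.
√(4πDt) = 17.36 m, giving peak height M/(n_e·A·√(4πDt)) = 4.0/(0.42 × 46 × 17.36) = 0.01193 kg/m³.
(x−vt)²/(4Dt) = (-5)²/(4 × 0.047 × 510) = 0.2607; exp(−0.2607) = 0.7705.
C = 0.01193 × 0.7705 = 0.00919 kg/m³.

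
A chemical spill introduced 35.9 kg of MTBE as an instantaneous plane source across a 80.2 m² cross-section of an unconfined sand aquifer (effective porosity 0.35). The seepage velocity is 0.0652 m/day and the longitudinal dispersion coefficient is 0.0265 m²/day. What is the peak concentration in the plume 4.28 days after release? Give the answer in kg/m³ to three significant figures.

1.07 kg/m³

The peak of an instantaneous 1D plume sits at x = vt; there the Gaussian factor is 1 and C_max = M/(n_e·A·√(4πDt)), where n_e·A is the pore area the mass is dissolved in.
√(4πDt) = √(4π × 0.0265 × 4.28) = 1.194 m, so C_max = 35.9/(0.35 × 80.2 × 1.194) = 1.07 kg/m³.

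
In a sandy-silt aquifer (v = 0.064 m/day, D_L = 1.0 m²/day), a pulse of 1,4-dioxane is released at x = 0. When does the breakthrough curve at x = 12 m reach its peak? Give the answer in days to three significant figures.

63.7 days

For the 1D instantaneous-source solution, setting ∂C/∂t = 0 at fixed x gives v²t² + 2Dt − x² = 0, so t = (√(D² + v²x²) − D)/v².
√(D² + v²x²) = √(1.0² + 0.064² × 12²) = 1.261; v² = 0.004096.
t = (1.261 − 1.0)/0.004096 = 63.7 days (vs. the pure-advection estimate x/v = 188 d).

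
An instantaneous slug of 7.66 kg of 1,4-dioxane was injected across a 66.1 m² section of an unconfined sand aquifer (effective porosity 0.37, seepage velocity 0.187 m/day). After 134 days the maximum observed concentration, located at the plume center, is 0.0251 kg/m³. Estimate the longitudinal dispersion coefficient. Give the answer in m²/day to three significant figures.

At the plume center C_max = M/(n_e·A·√(4πDt)), so D = M²/(4πt·(n_e·A·C_max)²).
n_e·A·C_max = 0.37 × 66.1 × 0.0251 = 0.6139 kg/m.
D = 7.66²/(4π × 134 × 0.6139²) = 0.0925 m²/day.

0.0925 m²/day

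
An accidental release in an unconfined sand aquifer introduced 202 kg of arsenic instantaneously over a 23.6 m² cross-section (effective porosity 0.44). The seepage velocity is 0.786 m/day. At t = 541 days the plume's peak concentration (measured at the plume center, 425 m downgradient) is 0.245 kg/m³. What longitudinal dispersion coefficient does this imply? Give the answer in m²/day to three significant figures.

0.927 m²/day

At the plume center C_max = M/(n_e·A·√(4πDt)), so D = M²/(4πt·(n_e·A·C_max)²).
n_e·A·C_max = 0.44 × 23.6 × 0.245 = 2.544 kg/m.
D = 202²/(4π × 541 × 2.544²) = 0.927 m²/day.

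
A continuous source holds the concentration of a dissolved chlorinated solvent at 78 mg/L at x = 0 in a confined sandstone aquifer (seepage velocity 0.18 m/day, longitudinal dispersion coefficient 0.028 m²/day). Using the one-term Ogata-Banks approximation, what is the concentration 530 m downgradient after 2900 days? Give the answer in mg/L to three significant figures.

For a continuous step input, C/C₀ ≈ ½·erfc((x−vt)/(2√(Dt))).
vt = 0.18 × 2900 = 522 m and 2√(Dt) = 2√(0.028 × 2900) = 18.02 m.
Argument (x−vt)/(2√(Dt)) = (530 − 522)/18.02 = 0.4440; ½·erfc(0.4440) = 0.2650.
C = 78 × 0.2650 = 20.7 mg/L.

20.7 mg/L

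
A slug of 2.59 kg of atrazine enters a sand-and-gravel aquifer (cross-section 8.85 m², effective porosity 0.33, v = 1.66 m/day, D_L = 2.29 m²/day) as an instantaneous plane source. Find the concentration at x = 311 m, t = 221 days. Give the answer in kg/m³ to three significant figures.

0.00238 kg/m³

For an instantaneous plane source, C(x,t) = M/(n_e·A·√(4πDt)) · exp(−(x−vt)²/(4Dt)), with n_e·A the pore (flow) area.
Plume center vt = 1.66 × 221 = 366.86 m, so the well at 311 m is 55.86 m upgradient of the peak.
√(4πDt) = 79.75 m, giving peak height M/(n_e·A·√(4πDt)) = 2.59/(0.33 × 8.85 × 79.75) = 0.01112 kg/m³.
(x−vt)²/(4Dt) = (-55.86)²/(4 × 2.29 × 221) = 1.541; exp(−1.541) = 0.2142.
C = 0.01112 × 0.2142 = 0.00238 kg/m³.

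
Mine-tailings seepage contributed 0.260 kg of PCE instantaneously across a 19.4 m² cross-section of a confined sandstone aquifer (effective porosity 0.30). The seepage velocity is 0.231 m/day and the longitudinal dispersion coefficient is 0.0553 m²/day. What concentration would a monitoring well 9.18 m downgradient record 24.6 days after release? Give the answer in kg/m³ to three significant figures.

For an instantaneous plane source, C(x,t) = M/(n_e·A·√(4πDt)) · exp(−(x−vt)²/(4Dt)), with n_e·A the pore (flow) area.
Plume center vt = 0.231 × 24.6 = 5.6826 m, so the well at 9.18 m is 3.4974 m downgradient of the peak.
√(4πDt) = 4.135 m, giving peak height M/(n_e·A·√(4πDt)) = 0.260/(0.30 × 19.4 × 4.135) = 0.01080 kg/m³.
(x−vt)²/(4Dt) = (3.4974)²/(4 × 0.0553 × 24.6) = 2.248; exp(−2.248) = 0.1056.
C = 0.01080 × 0.1056 = 0.00114 kg/m³.

0.00114 kg/m³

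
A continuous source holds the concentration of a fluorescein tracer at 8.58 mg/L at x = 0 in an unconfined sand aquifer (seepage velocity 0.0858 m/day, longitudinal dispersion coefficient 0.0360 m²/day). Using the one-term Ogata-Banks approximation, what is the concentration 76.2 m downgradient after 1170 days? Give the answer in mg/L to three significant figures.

8.54 mg/L

For a continuous step input, C/C₀ ≈ ½·erfc((x−vt)/(2√(Dt))).
vt = 0.0858 × 1170 = 100.386 m and 2√(Dt) = 2√(0.0360 × 1170) = 12.98 m.
Argument (x−vt)/(2√(Dt)) = (76.2 − 100.386)/12.98 = -1.863; ½·erfc(-1.863) = 0.9958.
C = 8.58 × 0.9958 = 8.54 mg/L.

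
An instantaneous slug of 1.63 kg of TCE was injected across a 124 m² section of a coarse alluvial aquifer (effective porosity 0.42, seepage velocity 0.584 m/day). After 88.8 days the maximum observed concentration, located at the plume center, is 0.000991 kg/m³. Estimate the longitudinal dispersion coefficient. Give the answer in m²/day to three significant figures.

0.894 m²/day

At the plume center C_max = M/(n_e·A·√(4πDt)), so D = M²/(4πt·(n_e·A·C_max)²).
n_e·A·C_max = 0.42 × 124 × 0.000991 = 0.05161 kg/m.
D = 1.63²/(4π × 88.8 × 0.05161²) = 0.894 m²/day.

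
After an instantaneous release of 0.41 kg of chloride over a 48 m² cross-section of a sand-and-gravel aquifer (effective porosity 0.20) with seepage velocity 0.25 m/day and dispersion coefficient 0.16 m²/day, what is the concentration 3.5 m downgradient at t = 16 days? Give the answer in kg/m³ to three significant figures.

0.00735 kg/m³

For an instantaneous plane source, C(x,t) = M/(n_e·A·√(4πDt)) · exp(−(x−vt)²/(4Dt)), with n_e·A the pore (flow) area.
Plume center vt = 0.25 × 16 = 4 m, so the well at 3.5 m is 0.5 m upgradient of the peak.
√(4πDt) = 5.672 m, giving peak height M/(n_e·A·√(4πDt)) = 0.41/(0.20 × 48 × 5.672) = 0.007530 kg/m³.
(x−vt)²/(4Dt) = (-0.5)²/(4 × 0.16 × 16) = 0.02441; exp(−0.02441) = 0.9759.
C = 0.007530 × 0.9759 = 0.00735 kg/m³.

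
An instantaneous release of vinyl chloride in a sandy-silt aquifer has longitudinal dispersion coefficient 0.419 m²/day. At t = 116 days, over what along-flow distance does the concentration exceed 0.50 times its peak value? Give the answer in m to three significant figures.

23.2 m

The plume is Gaussian with σ = √(2Dt) = √(2 × 0.419 × 116) = 9.859 m.
C/C_peak = exp(−Δx²/(2σ²)) = 0.50 ⇒ Δx = σ·√(−2 ln 0.50) = 9.859 × 1.177 = 11.60 m.
Width = 2Δx = 23.2 m.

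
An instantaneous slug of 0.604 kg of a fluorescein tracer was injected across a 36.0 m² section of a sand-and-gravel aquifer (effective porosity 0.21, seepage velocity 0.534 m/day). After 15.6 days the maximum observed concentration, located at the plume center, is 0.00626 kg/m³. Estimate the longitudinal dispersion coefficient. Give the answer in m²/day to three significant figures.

At the plume center C_max = M/(n_e·A·√(4πDt)), so D = M²/(4πt·(n_e·A·C_max)²).
n_e·A·C_max = 0.21 × 36.0 × 0.00626 = 0.04733 kg/m.
D = 0.604²/(4π × 15.6 × 0.04733²) = 0.831 m²/day.

0.831 m²/day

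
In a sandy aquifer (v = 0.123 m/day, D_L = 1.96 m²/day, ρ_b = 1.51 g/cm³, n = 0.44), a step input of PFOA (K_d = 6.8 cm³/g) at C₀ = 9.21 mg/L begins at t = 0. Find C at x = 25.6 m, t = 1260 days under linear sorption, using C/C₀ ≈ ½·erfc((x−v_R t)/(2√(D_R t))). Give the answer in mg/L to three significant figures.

Retardation factor R = 1 + ρ_b·K_d/n = 1 + 1.51 × 6.8/0.44 = 24.34.
Sorption retards both mechanisms: v_R = v/R = 0.005053 m/day, D_R = D/R = 0.08053 m²/day.
v_R·t = 0.005053 × 1260 = 6.36678 m; 2√(D_R t) = 20.15 m; argument = (25.6 − 6.36678)/20.15 = 0.9545.
C = C₀ × ½·erfc(0.9545) = 9.21 × 0.08853 = 0.815 mg/L.

0.815 mg/L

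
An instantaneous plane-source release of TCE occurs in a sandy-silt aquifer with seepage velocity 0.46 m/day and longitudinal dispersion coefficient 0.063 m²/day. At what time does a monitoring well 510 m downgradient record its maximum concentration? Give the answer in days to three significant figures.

For the 1D instantaneous-source solution, setting ∂C/∂t = 0 at fixed x gives v²t² + 2Dt − x² = 0, so t = (√(D² + v²x²) − D)/v².
√(D² + v²x²) = √(0.063² + 0.46² × 510²) = 234.6; v² = 0.2116.
t = (234.6 − 0.063)/0.2116 = 1110 days (vs. the pure-advection estimate x/v = 1110 d).

1110 days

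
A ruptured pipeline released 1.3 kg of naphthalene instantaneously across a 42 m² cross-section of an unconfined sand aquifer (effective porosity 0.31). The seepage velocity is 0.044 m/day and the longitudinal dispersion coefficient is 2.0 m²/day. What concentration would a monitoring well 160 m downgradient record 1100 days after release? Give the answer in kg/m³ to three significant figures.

For an instantaneous plane source, C(x,t) = M/(n_e·A·√(4πDt)) · exp(−(x−vt)²/(4Dt)), with n_e·A the pore (flow) area.
Plume center vt = 0.044 × 1100 = 48.4 m, so the well at 160 m is 111.6 m downgradient of the peak.
√(4πDt) = 166.3 m, giving peak height M/(n_e·A·√(4πDt)) = 1.3/(0.31 × 42 × 166.3) = 0.0006004 kg/m³.
(x−vt)²/(4Dt) = (111.6)²/(4 × 2.0 × 1100) = 1.415; exp(−1.415) = 0.2429.
C = 0.0006004 × 0.2429 = 0.000146 kg/m³.

0.000146 kg/m³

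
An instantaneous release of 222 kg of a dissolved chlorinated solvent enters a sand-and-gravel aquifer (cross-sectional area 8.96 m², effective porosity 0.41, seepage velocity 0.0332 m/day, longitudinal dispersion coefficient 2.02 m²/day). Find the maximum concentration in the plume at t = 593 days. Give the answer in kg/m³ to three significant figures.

0.493 kg/m³

The peak of an instantaneous 1D plume sits at x = vt; there the Gaussian factor is 1 and C_max = M/(n_e·A·√(4πDt)), where n_e·A is the pore area the mass is dissolved in.
√(4πDt) = √(4π × 2.02 × 593) = 122.7 m, so C_max = 222/(0.41 × 8.96 × 122.7) = 0.493 kg/m³.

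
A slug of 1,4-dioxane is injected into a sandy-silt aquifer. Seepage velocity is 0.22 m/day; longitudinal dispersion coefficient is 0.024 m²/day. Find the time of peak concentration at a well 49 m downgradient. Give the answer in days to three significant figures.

For the 1D instantaneous-source solution, setting ∂C/∂t = 0 at fixed x gives v²t² + 2Dt − x² = 0, so t = (√(D² + v²x²) − D)/v².
√(D² + v²x²) = √(0.024² + 0.22² × 49²) = 10.78; v² = 0.0484.
t = (10.78 − 0.024)/0.0484 = 222 days (vs. the pure-advection estimate x/v = 223 d).

222 days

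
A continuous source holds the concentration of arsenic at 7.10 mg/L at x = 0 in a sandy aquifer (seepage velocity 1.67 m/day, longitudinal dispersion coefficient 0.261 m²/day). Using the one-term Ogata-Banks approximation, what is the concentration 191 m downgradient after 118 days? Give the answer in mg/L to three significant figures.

5.54 mg/L

For a continuous step input, C/C₀ ≈ ½·erfc((x−vt)/(2√(Dt))).
vt = 1.67 × 118 = 197.06 m and 2√(Dt) = 2√(0.261 × 118) = 11.10 m.
Argument (x−vt)/(2√(Dt)) = (191 − 197.06)/11.10 = -0.5459; ½·erfc(-0.5459) = 0.7799.
C = 7.10 × 0.7799 = 5.54 mg/L.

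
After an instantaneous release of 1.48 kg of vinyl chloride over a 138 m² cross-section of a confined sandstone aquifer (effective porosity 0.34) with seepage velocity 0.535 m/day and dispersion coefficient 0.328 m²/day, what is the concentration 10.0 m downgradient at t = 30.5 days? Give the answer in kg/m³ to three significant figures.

0.00104 kg/m³

For an instantaneous plane source, C(x,t) = M/(n_e·A·√(4πDt)) · exp(−(x−vt)²/(4Dt)), with n_e·A the pore (flow) area.
Plume center vt = 0.535 × 30.5 = 16.3175 m, so the well at 10.0 m is 6.3175 m upgradient of the peak.
√(4πDt) = 11.21 m, giving peak height M/(n_e·A·√(4πDt)) = 1.48/(0.34 × 138 × 11.21) = 0.002814 kg/m³.
(x−vt)²/(4Dt) = (-6.3175)²/(4 × 0.328 × 30.5) = 0.9974; exp(−0.9974) = 0.3688.
C = 0.002814 × 0.3688 = 0.00104 kg/m³.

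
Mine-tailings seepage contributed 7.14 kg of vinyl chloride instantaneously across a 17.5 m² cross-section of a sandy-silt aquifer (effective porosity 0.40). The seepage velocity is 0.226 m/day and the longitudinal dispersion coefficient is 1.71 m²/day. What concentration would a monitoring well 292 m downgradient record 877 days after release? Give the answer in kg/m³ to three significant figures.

0.00171 kg/m³

For an instantaneous plane source, C(x,t) = M/(n_e·A·√(4πDt)) · exp(−(x−vt)²/(4Dt)), with n_e·A the pore (flow) area.
Plume center vt = 0.226 × 877 = 198.202 m, so the well at 292 m is 93.798 m downgradient of the peak.
√(4πDt) = 137.3 m, giving peak height M/(n_e·A·√(4πDt)) = 7.14/(0.40 × 17.5 × 137.3) = 0.007429 kg/m³.
(x−vt)²/(4Dt) = (93.798)²/(4 × 1.71 × 877) = 1.467; exp(−1.467) = 0.2306.
C = 0.007429 × 0.2306 = 0.00171 kg/m³.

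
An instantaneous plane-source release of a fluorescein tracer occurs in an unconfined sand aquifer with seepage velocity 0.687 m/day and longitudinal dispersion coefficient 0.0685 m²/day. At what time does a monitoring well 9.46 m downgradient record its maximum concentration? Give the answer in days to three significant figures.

For the 1D instantaneous-source solution, setting ∂C/∂t = 0 at fixed x gives v²t² + 2Dt − x² = 0, so t = (√(D² + v²x²) − D)/v².
√(D² + v²x²) = √(0.0685² + 0.687² × 9.46²) = 6.499; v² = 0.471969.
t = (6.499 − 0.0685)/0.471969 = 13.6 days (vs. the pure-advection estimate x/v = 13.8 d).

13.6 days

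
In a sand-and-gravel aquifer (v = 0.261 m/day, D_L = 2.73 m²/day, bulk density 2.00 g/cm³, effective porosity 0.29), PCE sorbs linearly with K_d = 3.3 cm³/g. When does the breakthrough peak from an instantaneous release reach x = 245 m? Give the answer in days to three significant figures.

Retardation factor R = 1 + ρ_b·K_d/n = 1 + 2.00 × 3.3/0.29 = 23.76.
Sorption retards both mechanisms: v_R = v/R = 0.01098 m/day, D_R = D/R = 0.1149 m²/day.
Peak time from v_R²t² + 2D_R t − x² = 0: t = (√(D_R² + v_R²x²) − D_R)/v_R².
√(D_R² + v_R²x²) = √(0.1149² + 0.01098² × 245²) = 2.693; v_R² = 0.0001206.
t = (2.693 − 0.1149)/0.0001206 = 21400 days.

21400 days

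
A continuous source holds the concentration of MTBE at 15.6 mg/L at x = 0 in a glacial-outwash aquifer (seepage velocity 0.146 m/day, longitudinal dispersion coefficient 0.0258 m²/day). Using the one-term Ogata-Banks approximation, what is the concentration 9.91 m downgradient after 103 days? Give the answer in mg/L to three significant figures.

15.4 mg/L

For a continuous step input, C/C₀ ≈ ½·erfc((x−vt)/(2√(Dt))).
vt = 0.146 × 103 = 15.038 m and 2√(Dt) = 2√(0.0258 × 103) = 3.260 m.
Argument (x−vt)/(2√(Dt)) = (9.91 − 15.038)/3.260 = -1.573; ½·erfc(-1.573) = 0.9869.
C = 15.6 × 0.9869 = 15.4 mg/L.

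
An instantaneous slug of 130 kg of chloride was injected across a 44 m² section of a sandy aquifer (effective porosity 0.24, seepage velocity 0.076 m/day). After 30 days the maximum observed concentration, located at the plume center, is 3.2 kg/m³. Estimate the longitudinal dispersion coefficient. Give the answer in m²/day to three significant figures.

0.0393 m²/day

At the plume center C_max = M/(n_e·A·√(4πDt)), so D = M²/(4πt·(n_e·A·C_max)²).
n_e·A·C_max = 0.24 × 44 × 3.2 = 33.79 kg/m.
D = 130²/(4π × 30 × 33.79²) = 0.0393 m²/day.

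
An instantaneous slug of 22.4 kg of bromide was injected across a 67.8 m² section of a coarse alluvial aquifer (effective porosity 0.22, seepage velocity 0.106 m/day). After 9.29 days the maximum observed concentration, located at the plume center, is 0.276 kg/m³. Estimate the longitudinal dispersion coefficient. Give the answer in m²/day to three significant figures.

At the plume center C_max = M/(n_e·A·√(4πDt)), so D = M²/(4πt·(n_e·A·C_max)²).
n_e·A·C_max = 0.22 × 67.8 × 0.276 = 4.117 kg/m.
D = 22.4²/(4π × 9.29 × 4.117²) = 0.254 m²/day.

0.254 m²/day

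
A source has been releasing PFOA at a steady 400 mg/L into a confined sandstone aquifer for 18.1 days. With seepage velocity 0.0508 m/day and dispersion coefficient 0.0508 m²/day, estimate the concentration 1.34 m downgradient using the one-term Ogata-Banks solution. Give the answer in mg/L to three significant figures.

151 mg/L

For a continuous step input, C/C₀ ≈ ½·erfc((x−vt)/(2√(Dt))).
vt = 0.0508 × 18.1 = 0.91948 m and 2√(Dt) = 2√(0.0508 × 18.1) = 1.918 m.
Argument (x−vt)/(2√(Dt)) = (1.34 − 0.91948)/1.918 = 0.2192; ½·erfc(0.2192) = 0.3783.
C = 400 × 0.3783 = 151 mg/L.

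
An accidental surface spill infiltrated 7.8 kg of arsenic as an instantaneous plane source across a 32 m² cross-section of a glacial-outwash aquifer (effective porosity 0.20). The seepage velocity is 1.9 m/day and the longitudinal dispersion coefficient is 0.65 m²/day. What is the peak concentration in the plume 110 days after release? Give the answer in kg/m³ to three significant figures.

0.0407 kg/m³

The peak of an instantaneous 1D plume sits at x = vt; there the Gaussian factor is 1 and C_max = M/(n_e·A·√(4πDt)), where n_e·A is the pore area the mass is dissolved in.
√(4πDt) = √(4π × 0.65 × 110) = 29.97 m, so C_max = 7.8/(0.20 × 32 × 29.97) = 0.0407 kg/m³.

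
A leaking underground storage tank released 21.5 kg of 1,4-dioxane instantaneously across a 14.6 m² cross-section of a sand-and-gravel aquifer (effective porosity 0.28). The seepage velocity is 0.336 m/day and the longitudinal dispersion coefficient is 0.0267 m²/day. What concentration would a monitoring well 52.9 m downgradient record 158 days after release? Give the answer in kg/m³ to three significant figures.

0.721 kg/m³

For an instantaneous plane source, C(x,t) = M/(n_e·A·√(4πDt)) · exp(−(x−vt)²/(4Dt)), with n_e·A the pore (flow) area.
Plume center vt = 0.336 × 158 = 53.088 m, so the well at 52.9 m is 0.188 m upgradient of the peak.
√(4πDt) = 7.281 m, giving peak height M/(n_e·A·√(4πDt)) = 21.5/(0.28 × 14.6 × 7.281) = 0.7223 kg/m³.
(x−vt)²/(4Dt) = (-0.188)²/(4 × 0.0267 × 158) = 0.002095; exp(−0.002095) = 0.9979.
C = 0.7223 × 0.9979 = 0.721 kg/m³.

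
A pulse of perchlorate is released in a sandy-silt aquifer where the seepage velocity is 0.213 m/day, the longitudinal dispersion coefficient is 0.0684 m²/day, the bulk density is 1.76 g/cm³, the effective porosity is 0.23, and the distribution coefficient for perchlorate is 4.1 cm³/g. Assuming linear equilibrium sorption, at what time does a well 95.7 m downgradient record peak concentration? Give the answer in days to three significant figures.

Retardation factor R = 1 + ρ_b·K_d/n = 1 + 1.76 × 4.1/0.23 = 32.37.
Sorption retards both mechanisms: v_R = v/R = 0.006580 m/day, D_R = D/R = 0.002113 m²/day.
Peak time from v_R²t² + 2D_R t − x² = 0: t = (√(D_R² + v_R²x²) − D_R)/v_R².
√(D_R² + v_R²x²) = √(0.002113² + 0.006580² × 95.7²) = 0.6297; v_R² = 4.330e-05.
t = (0.6297 − 0.002113)/4.330e-05 = 14500 days.

14500 days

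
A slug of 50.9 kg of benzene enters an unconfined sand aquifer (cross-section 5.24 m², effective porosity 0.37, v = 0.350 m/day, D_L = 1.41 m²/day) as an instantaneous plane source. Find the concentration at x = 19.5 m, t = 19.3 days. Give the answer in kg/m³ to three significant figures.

0.319 kg/m³

For an instantaneous plane source, C(x,t) = M/(n_e·A·√(4πDt)) · exp(−(x−vt)²/(4Dt)), with n_e·A the pore (flow) area.
Plume center vt = 0.350 × 19.3 = 6.755 m, so the well at 19.5 m is 12.745 m downgradient of the peak.
√(4πDt) = 18.49 m, giving peak height M/(n_e·A·√(4πDt)) = 50.9/(0.37 × 5.24 × 18.49) = 1.420 kg/m³.
(x−vt)²/(4Dt) = (12.745)²/(4 × 1.41 × 19.3) = 1.492; exp(−1.492) = 0.2249.
C = 1.420 × 0.2249 = 0.319 kg/m³.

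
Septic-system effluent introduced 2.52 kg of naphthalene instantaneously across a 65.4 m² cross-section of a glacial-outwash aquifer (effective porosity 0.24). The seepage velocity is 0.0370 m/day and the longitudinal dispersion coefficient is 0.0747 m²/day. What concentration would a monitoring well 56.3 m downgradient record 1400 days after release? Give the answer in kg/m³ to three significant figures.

For an instantaneous plane source, C(x,t) = M/(n_e·A·√(4πDt)) · exp(−(x−vt)²/(4Dt)), with n_e·A the pore (flow) area.
Plume center vt = 0.0370 × 1400 = 51.8 m, so the well at 56.3 m is 4.5 m downgradient of the peak.
√(4πDt) = 36.25 m, giving peak height M/(n_e·A·√(4πDt)) = 2.52/(0.24 × 65.4 × 36.25) = 0.004429 kg/m³.
(x−vt)²/(4Dt) = (4.5)²/(4 × 0.0747 × 1400) = 0.04841; exp(−0.04841) = 0.9527.
C = 0.004429 × 0.9527 = 0.00422 kg/m³.

0.00422 kg/m³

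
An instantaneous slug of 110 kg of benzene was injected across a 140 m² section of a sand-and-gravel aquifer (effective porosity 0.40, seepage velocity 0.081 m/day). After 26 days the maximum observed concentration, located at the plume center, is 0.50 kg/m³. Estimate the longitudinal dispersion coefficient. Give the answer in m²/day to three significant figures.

0.0472 m²/day

At the plume center C_max = M/(n_e·A·√(4πDt)), so D = M²/(4πt·(n_e·A·C_max)²).
n_e·A·C_max = 0.40 × 140 × 0.50 = 28.00 kg/m.
D = 110²/(4π × 26 × 28.00²) = 0.0472 m²/day.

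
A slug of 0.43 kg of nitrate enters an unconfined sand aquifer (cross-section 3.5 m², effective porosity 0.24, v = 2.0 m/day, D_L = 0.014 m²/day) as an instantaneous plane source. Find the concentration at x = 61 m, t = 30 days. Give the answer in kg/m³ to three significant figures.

For an instantaneous plane source, C(x,t) = M/(n_e·A·√(4πDt)) · exp(−(x−vt)²/(4Dt)), with n_e·A the pore (flow) area.
Plume center vt = 2.0 × 30 = 60 m, so the well at 61 m is 1 m downgradient of the peak.
√(4πDt) = 2.297 m, giving peak height M/(n_e·A·√(4πDt)) = 0.43/(0.24 × 3.5 × 2.297) = 0.2229 kg/m³.
(x−vt)²/(4Dt) = (1)²/(4 × 0.014 × 30) = 0.5952; exp(−0.5952) = 0.5515.
C = 0.2229 × 0.5515 = 0.123 kg/m³.

0.123 kg/m³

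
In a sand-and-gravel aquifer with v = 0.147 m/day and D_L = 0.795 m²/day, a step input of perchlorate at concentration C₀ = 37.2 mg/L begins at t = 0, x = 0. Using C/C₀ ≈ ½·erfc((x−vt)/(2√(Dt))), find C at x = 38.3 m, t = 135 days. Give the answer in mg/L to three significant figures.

For a continuous step input, C/C₀ ≈ ½·erfc((x−vt)/(2√(Dt))).
vt = 0.147 × 135 = 19.845 m and 2√(Dt) = 2√(0.795 × 135) = 20.72 m.
Argument (x−vt)/(2√(Dt)) = (38.3 − 19.845)/20.72 = 0.8907; ½·erfc(0.8907) = 0.1039.
C = 37.2 × 0.1039 = 3.87 mg/L.

3.87 mg/L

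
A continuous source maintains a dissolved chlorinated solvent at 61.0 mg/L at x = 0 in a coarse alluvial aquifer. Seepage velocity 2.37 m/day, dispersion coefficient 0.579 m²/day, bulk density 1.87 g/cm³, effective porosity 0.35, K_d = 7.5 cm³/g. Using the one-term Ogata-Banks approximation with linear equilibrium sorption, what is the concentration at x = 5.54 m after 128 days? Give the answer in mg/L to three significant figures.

Retardation factor R = 1 + ρ_b·K_d/n = 1 + 1.87 × 7.5/0.35 = 41.07.
Sorption retards both mechanisms: v_R = v/R = 0.05771 m/day, D_R = D/R = 0.01410 m²/day.
v_R·t = 0.05771 × 128 = 7.38688 m; 2√(D_R t) = 2.687 m; argument = (5.54 − 7.38688)/2.687 = -0.6873.
C = C₀ × ½·erfc(-0.6873) = 61.0 × 0.8345 = 50.9 mg/L.

50.9 mg/L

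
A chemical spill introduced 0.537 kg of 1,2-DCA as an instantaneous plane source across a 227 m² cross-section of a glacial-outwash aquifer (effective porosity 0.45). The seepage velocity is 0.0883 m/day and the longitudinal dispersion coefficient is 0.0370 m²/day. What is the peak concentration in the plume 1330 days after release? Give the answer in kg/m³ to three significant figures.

0.000211 kg/m³

The peak of an instantaneous 1D plume sits at x = vt; there the Gaussian factor is 1 and C_max = M/(n_e·A·√(4πDt)), where n_e·A is the pore area the mass is dissolved in.
√(4πDt) = √(4π × 0.0370 × 1330) = 24.87 m, so C_max = 0.537/(0.45 × 227 × 24.87) = 0.000211 kg/m³.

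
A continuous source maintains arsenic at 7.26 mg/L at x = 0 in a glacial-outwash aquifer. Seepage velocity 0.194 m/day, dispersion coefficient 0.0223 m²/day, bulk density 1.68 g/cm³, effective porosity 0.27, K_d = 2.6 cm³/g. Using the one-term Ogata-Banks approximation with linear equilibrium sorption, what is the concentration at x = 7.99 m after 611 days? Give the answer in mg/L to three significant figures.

Retardation factor R = 1 + ρ_b·K_d/n = 1 + 1.68 × 2.6/0.27 = 17.18.
Sorption retards both mechanisms: v_R = v/R = 0.01129 m/day, D_R = D/R = 0.001298 m²/day.
v_R·t = 0.01129 × 611 = 6.89819 m; 2√(D_R t) = 1.781 m; argument = (7.99 − 6.89819)/1.781 = 0.6130.
C = C₀ × ½·erfc(0.6130) = 7.26 × 0.1930 = 1.40 mg/L.

1.40 mg/L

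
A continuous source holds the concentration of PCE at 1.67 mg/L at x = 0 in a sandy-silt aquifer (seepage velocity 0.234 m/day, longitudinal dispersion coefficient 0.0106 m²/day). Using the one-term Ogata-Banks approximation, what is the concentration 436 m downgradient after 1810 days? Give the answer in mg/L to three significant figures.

For a continuous step input, C/C₀ ≈ ½·erfc((x−vt)/(2√(Dt))).
vt = 0.234 × 1810 = 423.54 m and 2√(Dt) = 2√(0.0106 × 1810) = 8.760 m.
Argument (x−vt)/(2√(Dt)) = (436 − 423.54)/8.760 = 1.422; ½·erfc(1.422) = 0.02216.
C = 1.67 × 0.02216 = 0.0370 mg/L.

0.0370 mg/L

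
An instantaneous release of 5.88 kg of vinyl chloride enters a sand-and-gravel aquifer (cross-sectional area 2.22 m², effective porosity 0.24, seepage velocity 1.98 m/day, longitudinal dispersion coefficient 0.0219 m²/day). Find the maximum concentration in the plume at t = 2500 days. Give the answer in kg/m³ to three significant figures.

The peak of an instantaneous 1D plume sits at x = vt; there the Gaussian factor is 1 and C_max = M/(n_e·A·√(4πDt)), where n_e·A is the pore area the mass is dissolved in.
√(4πDt) = √(4π × 0.0219 × 2500) = 26.23 m, so C_max = 5.88/(0.24 × 2.22 × 26.23) = 0.421 kg/m³.

0.421 kg/m³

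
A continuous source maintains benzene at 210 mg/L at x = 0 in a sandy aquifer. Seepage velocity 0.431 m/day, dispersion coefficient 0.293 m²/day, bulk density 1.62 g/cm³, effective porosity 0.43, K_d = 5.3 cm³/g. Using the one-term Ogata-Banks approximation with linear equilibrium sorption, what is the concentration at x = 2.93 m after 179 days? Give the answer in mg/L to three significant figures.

133 mg/L

Retardation factor R = 1 + ρ_b·K_d/n = 1 + 1.62 × 5.3/0.43 = 20.97.
Sorption retards both mechanisms: v_R = v/R = 0.02055 m/day, D_R = D/R = 0.01397 m²/day.
v_R·t = 0.02055 × 179 = 3.67845 m; 2√(D_R t) = 3.163 m; argument = (2.93 − 3.67845)/3.163 = -0.2366.
C = C₀ × ½·erfc(-0.2366) = 210 × 0.6310 = 133 mg/L.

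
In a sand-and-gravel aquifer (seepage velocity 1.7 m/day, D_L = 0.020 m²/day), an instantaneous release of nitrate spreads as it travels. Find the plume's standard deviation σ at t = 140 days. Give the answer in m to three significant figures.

2.37 m

Dispersive spreading gives a Gaussian with σ² = 2Dt; advection only shifts the center.
σ = √(2 × 0.020 × 140) = 2.37 m.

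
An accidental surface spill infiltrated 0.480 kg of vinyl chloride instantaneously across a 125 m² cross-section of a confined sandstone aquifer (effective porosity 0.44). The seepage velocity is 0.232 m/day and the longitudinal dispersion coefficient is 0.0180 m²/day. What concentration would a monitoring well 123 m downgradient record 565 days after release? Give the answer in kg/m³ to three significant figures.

For an instantaneous plane source, C(x,t) = M/(n_e·A·√(4πDt)) · exp(−(x−vt)²/(4Dt)), with n_e·A the pore (flow) area.
Plume center vt = 0.232 × 565 = 131.08 m, so the well at 123 m is 8.08 m upgradient of the peak.
√(4πDt) = 11.30 m, giving peak height M/(n_e·A·√(4πDt)) = 0.480/(0.44 × 125 × 11.30) = 0.0007723 kg/m³.
(x−vt)²/(4Dt) = (-8.08)²/(4 × 0.0180 × 565) = 1.605; exp(−1.605) = 0.2009.
C = 0.0007723 × 0.2009 = 0.000155 kg/m³.

0.000155 kg/m³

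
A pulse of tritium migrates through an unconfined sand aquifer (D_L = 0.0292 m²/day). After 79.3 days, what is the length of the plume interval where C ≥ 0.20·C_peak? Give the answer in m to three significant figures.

The plume is Gaussian with σ = √(2Dt) = √(2 × 0.0292 × 79.3) = 2.152 m.
C/C_peak = exp(−Δx²/(2σ²)) = 0.20 ⇒ Δx = σ·√(−2 ln 0.20) = 2.152 × 1.794 = 3.861 m.
Width = 2Δx = 7.72 m.

7.72 m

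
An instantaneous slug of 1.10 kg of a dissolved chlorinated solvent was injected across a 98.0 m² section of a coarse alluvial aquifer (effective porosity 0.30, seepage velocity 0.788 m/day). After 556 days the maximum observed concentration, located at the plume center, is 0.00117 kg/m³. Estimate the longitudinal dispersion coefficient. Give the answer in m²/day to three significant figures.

0.146 m²/day

At the plume center C_max = M/(n_e·A·√(4πDt)), so D = M²/(4πt·(n_e·A·C_max)²).
n_e·A·C_max = 0.30 × 98.0 × 0.00117 = 0.03440 kg/m.
D = 1.10²/(4π × 556 × 0.03440²) = 0.146 m²/day.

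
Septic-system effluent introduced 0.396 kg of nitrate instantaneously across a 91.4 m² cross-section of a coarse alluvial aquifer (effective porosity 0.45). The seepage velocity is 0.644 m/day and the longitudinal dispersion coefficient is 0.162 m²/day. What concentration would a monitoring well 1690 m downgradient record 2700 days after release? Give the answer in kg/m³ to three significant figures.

3.33e-05 kg/m³

For an instantaneous plane source, C(x,t) = M/(n_e·A·√(4πDt)) · exp(−(x−vt)²/(4Dt)), with n_e·A the pore (flow) area.
Plume center vt = 0.644 × 2700 = 1738.8 m, so the well at 1690 m is 48.8 m upgradient of the peak.
√(4πDt) = 74.14 m, giving peak height M/(n_e·A·√(4πDt)) = 0.396/(0.45 × 91.4 × 74.14) = 0.0001299 kg/m³.
(x−vt)²/(4Dt) = (-48.8)²/(4 × 0.162 × 2700) = 1.361; exp(−1.361) = 0.2564.
C = 0.0001299 × 0.2564 = 3.33e-05 kg/m³.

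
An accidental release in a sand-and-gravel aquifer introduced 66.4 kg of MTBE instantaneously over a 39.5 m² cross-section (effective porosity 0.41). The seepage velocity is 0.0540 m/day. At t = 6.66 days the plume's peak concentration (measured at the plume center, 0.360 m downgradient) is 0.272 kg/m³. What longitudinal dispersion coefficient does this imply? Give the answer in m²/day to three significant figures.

2.71 m²/day

At the plume center C_max = M/(n_e·A·√(4πDt)), so D = M²/(4πt·(n_e·A·C_max)²).
n_e·A·C_max = 0.41 × 39.5 × 0.272 = 4.405 kg/m.
D = 66.4²/(4π × 6.66 × 4.405²) = 2.71 m²/day.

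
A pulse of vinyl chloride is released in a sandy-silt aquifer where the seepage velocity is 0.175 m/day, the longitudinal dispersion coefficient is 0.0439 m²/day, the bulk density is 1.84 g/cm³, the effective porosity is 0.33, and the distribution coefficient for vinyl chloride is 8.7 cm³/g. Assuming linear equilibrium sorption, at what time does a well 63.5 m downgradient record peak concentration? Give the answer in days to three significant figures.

17900 days

Retardation factor R = 1 + ρ_b·K_d/n = 1 + 1.84 × 8.7/0.33 = 49.51.
Sorption retards both mechanisms: v_R = v/R = 0.003535 m/day, D_R = D/R = 0.0008867 m²/day.
Peak time from v_R²t² + 2D_R t − x² = 0: t = (√(D_R² + v_R²x²) − D_R)/v_R².
√(D_R² + v_R²x²) = √(0.0008867² + 0.003535² × 63.5²) = 0.2245; v_R² = 1.250e-05.
t = (0.2245 − 0.0008867)/1.250e-05 = 17900 days.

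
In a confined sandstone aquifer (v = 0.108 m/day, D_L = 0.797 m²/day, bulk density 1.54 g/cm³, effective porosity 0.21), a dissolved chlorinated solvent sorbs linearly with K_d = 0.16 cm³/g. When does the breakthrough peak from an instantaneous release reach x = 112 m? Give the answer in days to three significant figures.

Retardation factor R = 1 + ρ_b·K_d/n = 1 + 1.54 × 0.16/0.21 = 2.173.
Sorption retards both mechanisms: v_R = v/R = 0.04970 m/day, D_R = D/R = 0.3668 m²/day.
Peak time from v_R²t² + 2D_R t − x² = 0: t = (√(D_R² + v_R²x²) − D_R)/v_R².
√(D_R² + v_R²x²) = √(0.3668² + 0.04970² × 112²) = 5.578; v_R² = 0.002470.
t = (5.578 − 0.3668)/0.002470 = 2110 days.

2110 days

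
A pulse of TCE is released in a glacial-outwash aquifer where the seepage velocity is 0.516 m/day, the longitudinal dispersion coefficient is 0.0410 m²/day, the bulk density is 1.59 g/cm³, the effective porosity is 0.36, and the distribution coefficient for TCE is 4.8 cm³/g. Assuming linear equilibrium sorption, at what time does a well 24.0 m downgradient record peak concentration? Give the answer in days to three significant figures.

1030 days

Retardation factor R = 1 + ρ_b·K_d/n = 1 + 1.59 × 4.8/0.36 = 22.20.
Sorption retards both mechanisms: v_R = v/R = 0.02324 m/day, D_R = D/R = 0.001847 m²/day.
Peak time from v_R²t² + 2D_R t − x² = 0: t = (√(D_R² + v_R²x²) − D_R)/v_R².
√(D_R² + v_R²x²) = √(0.001847² + 0.02324² × 24.0²) = 0.5578; v_R² = 0.0005401.
t = (0.5578 − 0.001847)/0.0005401 = 1030 days.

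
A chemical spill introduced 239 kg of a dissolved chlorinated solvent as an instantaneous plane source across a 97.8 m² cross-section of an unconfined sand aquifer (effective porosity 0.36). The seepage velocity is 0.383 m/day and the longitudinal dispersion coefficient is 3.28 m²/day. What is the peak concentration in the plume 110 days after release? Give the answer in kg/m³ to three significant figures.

The peak of an instantaneous 1D plume sits at x = vt; there the Gaussian factor is 1 and C_max = M/(n_e·A·√(4πDt)), where n_e·A is the pore area the mass is dissolved in.
√(4πDt) = √(4π × 3.28 × 110) = 67.33 m, so C_max = 239/(0.36 × 97.8 × 67.33) = 0.101 kg/m³.

0.101 kg/m³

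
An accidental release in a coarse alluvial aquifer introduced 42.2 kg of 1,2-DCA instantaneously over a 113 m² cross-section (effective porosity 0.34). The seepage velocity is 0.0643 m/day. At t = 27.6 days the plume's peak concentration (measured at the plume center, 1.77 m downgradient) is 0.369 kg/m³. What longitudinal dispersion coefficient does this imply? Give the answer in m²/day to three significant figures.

0.0255 m²/day

At the plume center C_max = M/(n_e·A·√(4πDt)), so D = M²/(4πt·(n_e·A·C_max)²).
n_e·A·C_max = 0.34 × 113 × 0.369 = 14.18 kg/m.
D = 42.2²/(4π × 27.6 × 14.18²) = 0.0255 m²/day.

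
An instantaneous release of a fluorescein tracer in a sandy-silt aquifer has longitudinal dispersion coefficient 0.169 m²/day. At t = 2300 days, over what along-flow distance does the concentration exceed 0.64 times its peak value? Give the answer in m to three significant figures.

52.7 m

The plume is Gaussian with σ = √(2Dt) = √(2 × 0.169 × 2300) = 27.88 m.
C/C_peak = exp(−Δx²/(2σ²)) = 0.64 ⇒ Δx = σ·√(−2 ln 0.64) = 27.88 × 0.9448 = 26.34 m.
Width = 2Δx = 52.7 m.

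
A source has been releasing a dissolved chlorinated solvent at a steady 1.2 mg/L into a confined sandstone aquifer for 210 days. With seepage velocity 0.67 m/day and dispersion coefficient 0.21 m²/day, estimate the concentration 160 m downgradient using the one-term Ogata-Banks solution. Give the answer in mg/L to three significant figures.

For a continuous step input, C/C₀ ≈ ½·erfc((x−vt)/(2√(Dt))).
vt = 0.67 × 210 = 140.7 m and 2√(Dt) = 2√(0.21 × 210) = 13.28 m.
Argument (x−vt)/(2√(Dt)) = (160 − 140.7)/13.28 = 1.453; ½·erfc(1.453) = 0.01995.
C = 1.2 × 0.01995 = 0.0239 mg/L.

0.0239 mg/L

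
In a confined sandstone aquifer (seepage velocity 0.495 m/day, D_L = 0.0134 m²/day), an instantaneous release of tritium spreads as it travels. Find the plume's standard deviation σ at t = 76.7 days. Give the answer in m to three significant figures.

1.43 m

Dispersive spreading gives a Gaussian with σ² = 2Dt; advection only shifts the center.
σ = √(2 × 0.0134 × 76.7) = 1.43 m.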